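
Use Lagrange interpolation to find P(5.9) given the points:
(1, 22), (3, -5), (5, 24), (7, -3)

Lagrange interpolation formula:
P(x) = Σ yᵢ × Lᵢ(x)
where Lᵢ(x) = Π_{j≠i} (x - xⱼ)/(xᵢ - xⱼ)

L_0(5.9) = (5.9 - 3)/(1 - 3) × (5.9 - 5)/(1 - 5) × (5.9 - 7)/(1 - 7) = 0.059813
L_1(5.9) = (5.9 - 1)/(3 - 1) × (5.9 - 5)/(3 - 5) × (5.9 - 7)/(3 - 7) = -0.303188
L_2(5.9) = (5.9 - 1)/(5 - 1) × (5.9 - 3)/(5 - 3) × (5.9 - 7)/(5 - 7) = 0.976937
L_3(5.9) = (5.9 - 1)/(7 - 1) × (5.9 - 3)/(7 - 3) × (5.9 - 5)/(7 - 5) = 0.266438

P(5.9) = 22×L_0(5.9) + (-5)×L_1(5.9) + 24×L_2(5.9) + (-3)×L_3(5.9)
P(5.9) = 25.479000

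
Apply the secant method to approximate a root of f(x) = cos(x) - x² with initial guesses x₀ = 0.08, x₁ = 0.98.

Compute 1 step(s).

f(x) = cos(x) - x²
x₀ = 0.08, x₁ = 0.98

Secant formula: x_{n+1} = x_n - f(x_n)(x_n - x_{n-1})/(f(x_n) - f(x_{n-1}))

Iteration 1:
  f(0.080000) = 0.990402
  f(0.980000) = -0.403377
  x_2 = 0.980000 - (-0.403377)×(0.980000 - 0.080000)/(-0.403377 - 0.990402)
       = 0.719529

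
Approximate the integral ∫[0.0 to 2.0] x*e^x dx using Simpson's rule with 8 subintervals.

f(x) = x*e^x
a = 0.0, b = 2.0, n = 8
h = (b - a)/n = 0.250000

Simpson's rule: (h/3)[f(x₀) + 4f(x₁) + 2f(x₂) + ... + f(xₙ)]

x_0 = 0.0000, f(x_0) = 0.000000, coefficient = 1
x_1 = 0.2500, f(x_1) = 0.321006, coefficient = 4
x_2 = 0.5000, f(x_2) = 0.824361, coefficient = 2
x_3 = 0.7500, f(x_3) = 1.587750, coefficient = 4
x_4 = 1.0000, f(x_4) = 2.718282, coefficient = 2
x_5 = 1.2500, f(x_5) = 4.362929, coefficient = 4
x_6 = 1.5000, f(x_6) = 6.722534, coefficient = 2
x_7 = 1.7500, f(x_7) = 10.070555, coefficient = 4
x_8 = 2.0000, f(x_8) = 14.778112, coefficient = 1

I ≈ (0.250000/3) × 100.677423 = 8.389785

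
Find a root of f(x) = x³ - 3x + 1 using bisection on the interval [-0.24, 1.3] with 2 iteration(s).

f(x) = x³ - 3x + 1
Initial interval: [-0.24, 1.3]

Iteration 1:
  c_1 = (-0.240000 + 1.300000)/2 = 0.530000
  f(c_1) = f(0.530000) = -0.441123
  f(a) × f(c) < 0, new interval: [-0.240000, 0.530000]
Iteration 2:
  c_2 = (-0.240000 + 0.530000)/2 = 0.145000
  f(c_2) = f(0.145000) = 0.568049
  f(a) × f(c) ≥ 0, new interval: [0.145000, 0.530000]

After 2 iteration(s), the approximation is c_2 = 0.145000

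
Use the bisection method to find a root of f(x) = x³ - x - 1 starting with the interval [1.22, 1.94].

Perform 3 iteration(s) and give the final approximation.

f(x) = x³ - x - 1
Initial interval: [1.22, 1.94]

Iteration 1:
  c_1 = (1.220000 + 1.940000)/2 = 1.580000
  f(c_1) = f(1.580000) = 1.364312
  f(a) × f(c) < 0, new interval: [1.220000, 1.580000]
Iteration 2:
  c_2 = (1.220000 + 1.580000)/2 = 1.400000
  f(c_2) = f(1.400000) = 0.344000
  f(a) × f(c) < 0, new interval: [1.220000, 1.400000]
Iteration 3:
  c_3 = (1.220000 + 1.400000)/2 = 1.310000
  f(c_3) = f(1.310000) = -0.061909
  f(a) × f(c) ≥ 0, new interval: [1.310000, 1.400000]

After 3 iteration(s), the approximation is c_3 = 1.310000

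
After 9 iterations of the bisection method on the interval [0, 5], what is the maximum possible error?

Bisection error bound: |error| ≤ (b-a)/2^n
|error| ≤ (5 - 0)/2^9 = 5/2^9
|error| ≤ 0.0097656250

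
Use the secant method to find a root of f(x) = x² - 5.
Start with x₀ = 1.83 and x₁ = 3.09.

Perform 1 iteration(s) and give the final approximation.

f(x) = x² - 5
x₀ = 1.83, x₁ = 3.09

Secant formula: x_{n+1} = x_n - f(x_n)(x_n - x_{n-1})/(f(x_n) - f(x_{n-1}))

Iteration 1:
  f(1.830000) = -1.651100
  f(3.090000) = 4.548100
  x_2 = 3.090000 - 4.548100×(3.090000 - 1.830000)/(4.548100 - (-1.651100))
       = 2.165589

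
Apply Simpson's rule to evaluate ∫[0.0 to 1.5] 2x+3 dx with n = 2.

f(x) = 2x+3
a = 0.0, b = 1.5, n = 2
h = (b - a)/n = 0.750000

Simpson's rule: (h/3)[f(x₀) + 4f(x₁) + 2f(x₂) + ... + f(xₙ)]

x_0 = 0.0000, f(x_0) = 3.000000, coefficient = 1
x_1 = 0.7500, f(x_1) = 4.500000, coefficient = 4
x_2 = 1.5000, f(x_2) = 6.000000, coefficient = 1

I ≈ (0.750000/3) × 27.000000 = 6.750000
Exact value: 6.750000
Error: 0.000000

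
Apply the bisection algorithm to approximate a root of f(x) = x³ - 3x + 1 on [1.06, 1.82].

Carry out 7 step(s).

f(x) = x³ - 3x + 1
Initial interval: [1.06, 1.82]

Iteration 1:
  c_1 = (1.060000 + 1.820000)/2 = 1.440000
  f(c_1) = f(1.440000) = -0.334016
  f(a) × f(c) ≥ 0, new interval: [1.440000, 1.820000]
Iteration 2:
  c_2 = (1.440000 + 1.820000)/2 = 1.630000
  f(c_2) = f(1.630000) = 0.440747
  f(a) × f(c) < 0, new interval: [1.440000, 1.630000]
Iteration 3:
  c_3 = (1.440000 + 1.630000)/2 = 1.535000
  f(c_3) = f(1.535000) = 0.011805
  f(a) × f(c) < 0, new interval: [1.440000, 1.535000]
Iteration 4:
  c_4 = (1.440000 + 1.535000)/2 = 1.487500
  f(c_4) = f(1.487500) = -0.171174
  f(a) × f(c) ≥ 0, new interval: [1.487500, 1.535000]
Iteration 5:
  c_5 = (1.487500 + 1.535000)/2 = 1.511250
  f(c_5) = f(1.511250) = -0.082242
  f(a) × f(c) ≥ 0, new interval: [1.511250, 1.535000]
Iteration 6:
  c_6 = (1.511250 + 1.535000)/2 = 1.523125
  f(c_6) = f(1.523125) = -0.035862
  f(a) × f(c) ≥ 0, new interval: [1.523125, 1.535000]
Iteration 7:
  c_7 = (1.523125 + 1.535000)/2 = 1.529062
  f(c_7) = f(1.529062) = -0.012190
  f(a) × f(c) ≥ 0, new interval: [1.529062, 1.535000]

After 7 iteration(s), the approximation is c_7 = 1.529062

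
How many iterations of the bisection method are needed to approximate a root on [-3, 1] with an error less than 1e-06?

We need (b-a)/2^n ≤ 1e-06
(1 - (-3))/2^n ≤ 1e-06
4/2^n ≤ 1e-06
2^n ≥ 4000000
n ≥ log₂(4000000) = 21.93
n ≥ 22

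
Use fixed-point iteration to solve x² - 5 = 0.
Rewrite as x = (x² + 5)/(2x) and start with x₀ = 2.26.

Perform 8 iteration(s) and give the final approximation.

Equation: x² - 5 = 0
Fixed-point form: x = (x² + 5)/(2x)
x₀ = 2.26

x_1 = g(2.260000) = 2.236195
x_2 = g(2.236195) = 2.236068
x_3 = g(2.236068) = 2.236068
x_4 = g(2.236068) = 2.236068
x_5 = g(2.236068) = 2.236068
x_6 = g(2.236068) = 2.236068
x_7 = g(2.236068) = 2.236068
x_8 = g(2.236068) = 2.236068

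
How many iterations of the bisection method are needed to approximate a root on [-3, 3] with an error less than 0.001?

We need (b-a)/2^n ≤ 0.001
(3 - (-3))/2^n ≤ 0.001
6/2^n ≤ 0.001
2^n ≥ 6000
n ≥ log₂(6000) = 12.55
n ≥ 13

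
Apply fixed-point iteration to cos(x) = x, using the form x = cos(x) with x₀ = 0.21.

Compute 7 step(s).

Equation: cos(x) = x
Fixed-point form: x = cos(x)
x₀ = 0.21

x_1 = g(0.210000) = 0.978031
x_2 = g(0.978031) = 0.558657
x_3 = g(0.558657) = 0.847968
x_4 = g(0.847968) = 0.661509
x_5 = g(0.661509) = 0.789066
x_6 = g(0.789066) = 0.704508
x_7 = g(0.704508) = 0.761930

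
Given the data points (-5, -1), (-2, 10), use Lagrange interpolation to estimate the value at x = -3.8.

Lagrange interpolation formula:
P(x) = Σ yᵢ × Lᵢ(x)
where Lᵢ(x) = Π_{j≠i} (x - xⱼ)/(xᵢ - xⱼ)

L_0(-3.8) = (-3.8 - (-2))/(-5 - (-2)) = 0.600000
L_1(-3.8) = (-3.8 - (-5))/(-2 - (-5)) = 0.400000

P(-3.8) = (-1)×L_0(-3.8) + 10×L_1(-3.8)
P(-3.8) = 3.400000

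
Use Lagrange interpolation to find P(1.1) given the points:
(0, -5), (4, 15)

Lagrange interpolation formula:
P(x) = Σ yᵢ × Lᵢ(x)
where Lᵢ(x) = Π_{j≠i} (x - xⱼ)/(xᵢ - xⱼ)

L_0(1.1) = (1.1 - 4)/(0 - 4) = 0.725000
L_1(1.1) = (1.1 - 0)/(4 - 0) = 0.275000

P(1.1) = (-5)×L_0(1.1) + 15×L_1(1.1)
P(1.1) = 0.500000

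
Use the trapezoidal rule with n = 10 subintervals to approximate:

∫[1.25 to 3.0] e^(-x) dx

f(x) = e^(-x)
a = 1.25, b = 3.0, n = 10
h = (b - a)/n = 0.175000

Trapezoidal rule: (h/2)[f(x₀) + 2f(x₁) + 2f(x₂) + ... + f(xₙ)]

x_0 = 1.2500, f(x_0) = 0.286505, coefficient = 1
x_1 = 1.4250, f(x_1) = 0.240508, coefficient = 2
x_2 = 1.6000, f(x_2) = 0.201897, coefficient = 2
x_3 = 1.7750, f(x_3) = 0.169483, coefficient = 2
x_4 = 1.9500, f(x_4) = 0.142274, coefficient = 2
x_5 = 2.1250, f(x_5) = 0.119433, coefficient = 2
x_6 = 2.3000, f(x_6) = 0.100259, coefficient = 2
x_7 = 2.4750, f(x_7) = 0.084163, coefficient = 2
x_8 = 2.6500, f(x_8) = 0.070651, coefficient = 2
x_9 = 2.8250, f(x_9) = 0.059309, coefficient = 2
x_10 = 3.0000, f(x_10) = 0.049787, coefficient = 1

I ≈ (0.175000/2) × 2.712246 = 0.237322
Exact value: 0.236718
Error: 0.000604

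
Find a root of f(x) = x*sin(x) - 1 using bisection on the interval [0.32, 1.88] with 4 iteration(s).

f(x) = x*sin(x) - 1
Initial interval: [0.32, 1.88]

Iteration 1:
  c_1 = (0.320000 + 1.880000)/2 = 1.100000
  f(c_1) = f(1.100000) = -0.019672
  f(a) × f(c) ≥ 0, new interval: [1.100000, 1.880000]
Iteration 2:
  c_2 = (1.100000 + 1.880000)/2 = 1.490000
  f(c_2) = f(1.490000) = 0.485139
  f(a) × f(c) < 0, new interval: [1.100000, 1.490000]
Iteration 3:
  c_3 = (1.100000 + 1.490000)/2 = 1.295000
  f(c_3) = f(1.295000) = 0.246060
  f(a) × f(c) < 0, new interval: [1.100000, 1.295000]
Iteration 4:
  c_4 = (1.100000 + 1.295000)/2 = 1.197500
  f(c_4) = f(1.197500) = 0.115029
  f(a) × f(c) < 0, new interval: [1.100000, 1.197500]

After 4 iteration(s), the approximation is c_4 = 1.197500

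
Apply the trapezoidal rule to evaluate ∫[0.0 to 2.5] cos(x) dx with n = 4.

f(x) = cos(x)
a = 0.0, b = 2.5, n = 4
h = (b - a)/n = 0.625000

Trapezoidal rule: (h/2)[f(x₀) + 2f(x₁) + 2f(x₂) + ... + f(xₙ)]

x_0 = 0.0000, f(x_0) = 1.000000, coefficient = 1
x_1 = 0.6250, f(x_1) = 0.810963, coefficient = 2
x_2 = 1.2500, f(x_2) = 0.315322, coefficient = 2
x_3 = 1.8750, f(x_3) = -0.299534, coefficient = 2
x_4 = 2.5000, f(x_4) = -0.801144, coefficient = 1

I ≈ (0.625000/2) × 1.852360 = 0.578863
Exact value: 0.598472
Error: 0.019610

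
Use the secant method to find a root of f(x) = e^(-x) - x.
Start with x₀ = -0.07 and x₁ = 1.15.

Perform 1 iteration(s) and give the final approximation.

f(x) = e^(-x) - x
x₀ = -0.07, x₁ = 1.15

Secant formula: x_{n+1} = x_n - f(x_n)(x_n - x_{n-1})/(f(x_n) - f(x_{n-1}))

Iteration 1:
  f(-0.070000) = 1.142508
  f(1.150000) = -0.833363
  x_2 = 1.150000 - (-0.833363)×(1.150000 - (-0.070000))/(-0.833363 - 1.142508)
       = 0.635441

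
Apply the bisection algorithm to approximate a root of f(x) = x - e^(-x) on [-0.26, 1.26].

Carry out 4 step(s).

f(x) = x - e^(-x)
Initial interval: [-0.26, 1.26]

Iteration 1:
  c_1 = (-0.260000 + 1.260000)/2 = 0.500000
  f(c_1) = f(0.500000) = -0.106531
  f(a) × f(c) ≥ 0, new interval: [0.500000, 1.260000]
Iteration 2:
  c_2 = (0.500000 + 1.260000)/2 = 0.880000
  f(c_2) = f(0.880000) = 0.465217
  f(a) × f(c) < 0, new interval: [0.500000, 0.880000]
Iteration 3:
  c_3 = (0.500000 + 0.880000)/2 = 0.690000
  f(c_3) = f(0.690000) = 0.188424
  f(a) × f(c) < 0, new interval: [0.500000, 0.690000]
Iteration 4:
  c_4 = (0.500000 + 0.690000)/2 = 0.595000
  f(c_4) = f(0.595000) = 0.043437
  f(a) × f(c) < 0, new interval: [0.500000, 0.595000]

After 4 iteration(s), the approximation is c_4 = 0.595000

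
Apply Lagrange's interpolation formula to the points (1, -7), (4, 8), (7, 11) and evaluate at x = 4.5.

Lagrange interpolation formula:
P(x) = Σ yᵢ × Lᵢ(x)
where Lᵢ(x) = Π_{j≠i} (x - xⱼ)/(xᵢ - xⱼ)

L_0(4.5) = (4.5 - 4)/(1 - 4) × (4.5 - 7)/(1 - 7) = -0.069444
L_1(4.5) = (4.5 - 1)/(4 - 1) × (4.5 - 7)/(4 - 7) = 0.972222
L_2(4.5) = (4.5 - 1)/(7 - 1) × (4.5 - 4)/(7 - 4) = 0.097222

P(4.5) = (-7)×L_0(4.5) + 8×L_1(4.5) + 11×L_2(4.5)
P(4.5) = 9.333333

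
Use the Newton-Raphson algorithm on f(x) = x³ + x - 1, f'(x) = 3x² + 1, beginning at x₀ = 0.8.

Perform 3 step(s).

f(x) = x³ + x - 1
f'(x) = 3x² + 1
x₀ = 0.8

Newton-Raphson formula: x_{n+1} = x_n - f(x_n)/f'(x_n)

Iteration 1:
  f(0.800000) = 0.312000
  f'(0.800000) = 2.920000
  x_1 = 0.800000 - 0.312000/2.920000 = 0.693151
Iteration 2:
  f(0.693151) = 0.026180
  f'(0.693151) = 2.441374
  x_2 = 0.693151 - 0.026180/2.441374 = 0.682427
Iteration 3:
  f(0.682427) = 0.000238
  f'(0.682427) = 2.397120
  x_3 = 0.682427 - 0.000238/2.397120 = 0.682328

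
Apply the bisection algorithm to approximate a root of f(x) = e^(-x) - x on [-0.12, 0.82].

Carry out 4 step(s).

f(x) = e^(-x) - x
Initial interval: [-0.12, 0.82]

Iteration 1:
  c_1 = (-0.120000 + 0.820000)/2 = 0.350000
  f(c_1) = f(0.350000) = 0.354688
  f(a) × f(c) ≥ 0, new interval: [0.350000, 0.820000]
Iteration 2:
  c_2 = (0.350000 + 0.820000)/2 = 0.585000
  f(c_2) = f(0.585000) = -0.027894
  f(a) × f(c) < 0, new interval: [0.350000, 0.585000]
Iteration 3:
  c_3 = (0.350000 + 0.585000)/2 = 0.467500
  f(c_3) = f(0.467500) = 0.159067
  f(a) × f(c) ≥ 0, new interval: [0.467500, 0.585000]
Iteration 4:
  c_4 = (0.467500 + 0.585000)/2 = 0.526250
  f(c_4) = f(0.526250) = 0.064566
  f(a) × f(c) ≥ 0, new interval: [0.526250, 0.585000]

After 4 iteration(s), the approximation is c_4 = 0.526250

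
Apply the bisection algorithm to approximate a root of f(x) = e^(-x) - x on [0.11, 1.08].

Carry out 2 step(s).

f(x) = e^(-x) - x
Initial interval: [0.11, 1.08]

Iteration 1:
  c_1 = (0.110000 + 1.080000)/2 = 0.595000
  f(c_1) = f(0.595000) = -0.043437
  f(a) × f(c) < 0, new interval: [0.110000, 0.595000]
Iteration 2:
  c_2 = (0.110000 + 0.595000)/2 = 0.352500
  f(c_2) = f(0.352500) = 0.350429
  f(a) × f(c) ≥ 0, new interval: [0.352500, 0.595000]

After 2 iteration(s), the approximation is c_2 = 0.352500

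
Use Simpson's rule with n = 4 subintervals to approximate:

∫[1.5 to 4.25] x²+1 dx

f(x) = x²+1
a = 1.5, b = 4.25, n = 4
h = (b - a)/n = 0.687500

Simpson's rule: (h/3)[f(x₀) + 4f(x₁) + 2f(x₂) + ... + f(xₙ)]

x_0 = 1.5000, f(x_0) = 3.250000, coefficient = 1
x_1 = 2.1875, f(x_1) = 5.785156, coefficient = 4
x_2 = 2.8750, f(x_2) = 9.265625, coefficient = 2
x_3 = 3.5625, f(x_3) = 13.691406, coefficient = 4
x_4 = 4.2500, f(x_4) = 19.062500, coefficient = 1

I ≈ (0.687500/3) × 118.750000 = 27.213542
Exact value: 27.213542
Error: 0.000000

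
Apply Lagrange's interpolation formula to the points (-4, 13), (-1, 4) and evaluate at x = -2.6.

Lagrange interpolation formula:
P(x) = Σ yᵢ × Lᵢ(x)
where Lᵢ(x) = Π_{j≠i} (x - xⱼ)/(xᵢ - xⱼ)

L_0(-2.6) = (-2.6 - (-1))/(-4 - (-1)) = 0.533333
L_1(-2.6) = (-2.6 - (-4))/(-1 - (-4)) = 0.466667

P(-2.6) = 13×L_0(-2.6) + 4×L_1(-2.6)
P(-2.6) = 8.800000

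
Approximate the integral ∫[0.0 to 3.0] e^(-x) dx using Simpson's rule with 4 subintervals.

f(x) = e^(-x)
a = 0.0, b = 3.0, n = 4
h = (b - a)/n = 0.750000

Simpson's rule: (h/3)[f(x₀) + 4f(x₁) + 2f(x₂) + ... + f(xₙ)]

x_0 = 0.0000, f(x_0) = 1.000000, coefficient = 1
x_1 = 0.7500, f(x_1) = 0.472367, coefficient = 4
x_2 = 1.5000, f(x_2) = 0.223130, coefficient = 2
x_3 = 2.2500, f(x_3) = 0.105399, coefficient = 4
x_4 = 3.0000, f(x_4) = 0.049787, coefficient = 1

I ≈ (0.750000/3) × 3.807110 = 0.951778
Exact value: 0.950213
Error: 0.001565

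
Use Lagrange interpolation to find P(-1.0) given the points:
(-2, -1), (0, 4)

Lagrange interpolation formula:
P(x) = Σ yᵢ × Lᵢ(x)
where Lᵢ(x) = Π_{j≠i} (x - xⱼ)/(xᵢ - xⱼ)

L_0(-1.0) = (-1.0 - 0)/(-2 - 0) = 0.500000
L_1(-1.0) = (-1.0 - (-2))/(0 - (-2)) = 0.500000

P(-1.0) = (-1)×L_0(-1.0) + 4×L_1(-1.0)
P(-1.0) = 1.500000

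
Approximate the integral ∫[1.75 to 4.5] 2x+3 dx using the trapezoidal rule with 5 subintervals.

f(x) = 2x+3
a = 1.75, b = 4.5, n = 5
h = (b - a)/n = 0.550000

Trapezoidal rule: (h/2)[f(x₀) + 2f(x₁) + 2f(x₂) + ... + f(xₙ)]

x_0 = 1.7500, f(x_0) = 6.500000, coefficient = 1
x_1 = 2.3000, f(x_1) = 7.600000, coefficient = 2
x_2 = 2.8500, f(x_2) = 8.700000, coefficient = 2
x_3 = 3.4000, f(x_3) = 9.800000, coefficient = 2
x_4 = 3.9500, f(x_4) = 10.900000, coefficient = 2
x_5 = 4.5000, f(x_5) = 12.000000, coefficient = 1

I ≈ (0.550000/2) × 92.500000 = 25.437500
Exact value: 25.437500
Error: 0.000000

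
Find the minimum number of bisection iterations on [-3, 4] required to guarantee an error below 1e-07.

We need (b-a)/2^n ≤ 1e-07
(4 - (-3))/2^n ≤ 1e-07
7/2^n ≤ 1e-07
2^n ≥ 70000000
n ≥ log₂(70000000) = 26.06
n ≥ 27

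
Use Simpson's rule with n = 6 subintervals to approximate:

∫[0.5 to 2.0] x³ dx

f(x) = x³
a = 0.5, b = 2.0, n = 6
h = (b - a)/n = 0.250000

Simpson's rule: (h/3)[f(x₀) + 4f(x₁) + 2f(x₂) + ... + f(xₙ)]

x_0 = 0.5000, f(x_0) = 0.125000, coefficient = 1
x_1 = 0.7500, f(x_1) = 0.421875, coefficient = 4
x_2 = 1.0000, f(x_2) = 1.000000, coefficient = 2
x_3 = 1.2500, f(x_3) = 1.953125, coefficient = 4
x_4 = 1.5000, f(x_4) = 3.375000, coefficient = 2
x_5 = 1.7500, f(x_5) = 5.359375, coefficient = 4
x_6 = 2.0000, f(x_6) = 8.000000, coefficient = 1

I ≈ (0.250000/3) × 47.812500 = 3.984375
Exact value: 3.984375
Error: 0.000000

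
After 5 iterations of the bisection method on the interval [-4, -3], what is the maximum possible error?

Bisection error bound: |error| ≤ (b-a)/2^n
|error| ≤ (-3 - (-4))/2^5 = 1/2^5
|error| ≤ 0.0312500000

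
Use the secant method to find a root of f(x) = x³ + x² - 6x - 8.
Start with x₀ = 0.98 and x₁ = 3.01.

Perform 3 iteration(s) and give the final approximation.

f(x) = x³ + x² - 6x - 8
x₀ = 0.98, x₁ = 3.01

Secant formula: x_{n+1} = x_n - f(x_n)(x_n - x_{n-1})/(f(x_n) - f(x_{n-1}))

Iteration 1:
  f(0.980000) = -11.978408
  f(3.010000) = 10.271001
  x_2 = 3.010000 - 10.271001×(3.010000 - 0.980000)/(10.271001 - (-11.978408))
       = 2.072891
Iteration 2:
  f(3.010000) = 10.271001
  f(2.072891) = -7.233516
  x_3 = 2.072891 - (-7.233516)×(2.072891 - 3.010000)/(-7.233516 - 10.271001)
       = 2.460139
Iteration 3:
  f(2.072891) = -7.233516
  f(2.460139) = -1.819091
  x_4 = 2.460139 - (-1.819091)×(2.460139 - 2.072891)/(-1.819091 - (-7.233516))
       = 2.590243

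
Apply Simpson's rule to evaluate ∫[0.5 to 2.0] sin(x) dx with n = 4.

f(x) = sin(x)
a = 0.5, b = 2.0, n = 4
h = (b - a)/n = 0.375000

Simpson's rule: (h/3)[f(x₀) + 4f(x₁) + 2f(x₂) + ... + f(xₙ)]

x_0 = 0.5000, f(x_0) = 0.479426, coefficient = 1
x_1 = 0.8750, f(x_1) = 0.767544, coefficient = 4
x_2 = 1.2500, f(x_2) = 0.948985, coefficient = 2
x_3 = 1.6250, f(x_3) = 0.998531, coefficient = 4
x_4 = 2.0000, f(x_4) = 0.909297, coefficient = 1

I ≈ (0.375000/3) × 10.350992 = 1.293874
Exact value: 1.293729
Error: 0.000145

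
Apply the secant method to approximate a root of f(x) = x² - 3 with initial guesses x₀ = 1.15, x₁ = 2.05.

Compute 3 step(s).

f(x) = x² - 3
x₀ = 1.15, x₁ = 2.05

Secant formula: x_{n+1} = x_n - f(x_n)(x_n - x_{n-1})/(f(x_n) - f(x_{n-1}))

Iteration 1:
  f(1.150000) = -1.677500
  f(2.050000) = 1.202500
  x_2 = 2.050000 - 1.202500×(2.050000 - 1.150000)/(1.202500 - (-1.677500))
       = 1.674219
Iteration 2:
  f(2.050000) = 1.202500
  f(1.674219) = -0.196992
  x_3 = 1.674219 - (-0.196992)×(1.674219 - 2.050000)/(-0.196992 - 1.202500)
       = 1.727113
Iteration 3:
  f(1.674219) = -0.196992
  f(1.727113) = -0.017079
  x_4 = 1.727113 - (-0.017079)×(1.727113 - 1.674219)/(-0.017079 - (-0.196992))
       = 1.732135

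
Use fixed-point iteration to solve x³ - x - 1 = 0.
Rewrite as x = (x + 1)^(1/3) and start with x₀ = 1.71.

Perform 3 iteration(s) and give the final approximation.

Equation: x³ - x - 1 = 0
Fixed-point form: x = (x + 1)^(1/3)
x₀ = 1.71

x_1 = g(1.710000) = 1.394194
x_2 = g(1.394194) = 1.337785
x_3 = g(1.337785) = 1.327195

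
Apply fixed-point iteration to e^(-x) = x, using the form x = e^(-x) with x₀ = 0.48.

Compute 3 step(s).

Equation: e^(-x) = x
Fixed-point form: x = e^(-x)
x₀ = 0.48

x_1 = g(0.480000) = 0.618783
x_2 = g(0.618783) = 0.538599
x_3 = g(0.538599) = 0.583565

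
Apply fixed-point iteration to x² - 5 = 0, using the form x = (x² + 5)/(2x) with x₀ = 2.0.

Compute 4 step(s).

Equation: x² - 5 = 0
Fixed-point form: x = (x² + 5)/(2x)
x₀ = 2.0

x_1 = g(2.000000) = 2.250000
x_2 = g(2.250000) = 2.236111
x_3 = g(2.236111) = 2.236068
x_4 = g(2.236068) = 2.236068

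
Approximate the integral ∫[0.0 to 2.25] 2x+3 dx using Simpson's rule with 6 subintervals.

f(x) = 2x+3
a = 0.0, b = 2.25, n = 6
h = (b - a)/n = 0.375000

Simpson's rule: (h/3)[f(x₀) + 4f(x₁) + 2f(x₂) + ... + f(xₙ)]

x_0 = 0.0000, f(x_0) = 3.000000, coefficient = 1
x_1 = 0.3750, f(x_1) = 3.750000, coefficient = 4
x_2 = 0.7500, f(x_2) = 4.500000, coefficient = 2
x_3 = 1.1250, f(x_3) = 5.250000, coefficient = 4
x_4 = 1.5000, f(x_4) = 6.000000, coefficient = 2
x_5 = 1.8750, f(x_5) = 6.750000, coefficient = 4
x_6 = 2.2500, f(x_6) = 7.500000, coefficient = 1

I ≈ (0.375000/3) × 94.500000 = 11.812500
Exact value: 11.812500
Error: 0.000000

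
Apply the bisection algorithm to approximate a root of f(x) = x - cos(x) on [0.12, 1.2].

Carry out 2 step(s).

f(x) = x - cos(x)
Initial interval: [0.12, 1.2]

Iteration 1:
  c_1 = (0.120000 + 1.200000)/2 = 0.660000
  f(c_1) = f(0.660000) = -0.129992
  f(a) × f(c) ≥ 0, new interval: [0.660000, 1.200000]
Iteration 2:
  c_2 = (0.660000 + 1.200000)/2 = 0.930000
  f(c_2) = f(0.930000) = 0.332166
  f(a) × f(c) < 0, new interval: [0.660000, 0.930000]

After 2 iteration(s), the approximation is c_2 = 0.930000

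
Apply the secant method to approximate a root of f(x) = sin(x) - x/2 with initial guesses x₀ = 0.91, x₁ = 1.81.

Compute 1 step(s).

f(x) = sin(x) - x/2
x₀ = 0.91, x₁ = 1.81

Secant formula: x_{n+1} = x_n - f(x_n)(x_n - x_{n-1})/(f(x_n) - f(x_{n-1}))

Iteration 1:
  f(0.910000) = 0.334504
  f(1.810000) = 0.066527
  x_2 = 1.810000 - 0.066527×(1.810000 - 0.910000)/(0.066527 - 0.334504)
       = 2.033431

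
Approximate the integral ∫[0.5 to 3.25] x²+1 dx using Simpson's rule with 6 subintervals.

f(x) = x²+1
a = 0.5, b = 3.25, n = 6
h = (b - a)/n = 0.458333

Simpson's rule: (h/3)[f(x₀) + 4f(x₁) + 2f(x₂) + ... + f(xₙ)]

x_0 = 0.5000, f(x_0) = 1.250000, coefficient = 1
x_1 = 0.9583, f(x_1) = 1.918403, coefficient = 4
x_2 = 1.4167, f(x_2) = 3.006944, coefficient = 2
x_3 = 1.8750, f(x_3) = 4.515625, coefficient = 4
x_4 = 2.3333, f(x_4) = 6.444444, coefficient = 2
x_5 = 2.7917, f(x_5) = 8.793403, coefficient = 4
x_6 = 3.2500, f(x_6) = 11.562500, coefficient = 1

I ≈ (0.458333/3) × 92.625000 = 14.151042
Exact value: 14.151042
Error: 0.000000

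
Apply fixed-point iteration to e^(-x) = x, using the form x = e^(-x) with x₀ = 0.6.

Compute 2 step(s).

Equation: e^(-x) = x
Fixed-point form: x = e^(-x)
x₀ = 0.6

x_1 = g(0.600000) = 0.548812
x_2 = g(0.548812) = 0.577636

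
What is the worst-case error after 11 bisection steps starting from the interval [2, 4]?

Bisection error bound: |error| ≤ (b-a)/2^n
|error| ≤ (4 - 2)/2^11 = 2/2^11
|error| ≤ 0.0009765625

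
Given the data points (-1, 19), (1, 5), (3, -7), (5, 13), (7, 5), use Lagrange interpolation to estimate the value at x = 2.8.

Lagrange interpolation formula:
P(x) = Σ yᵢ × Lᵢ(x)
where Lᵢ(x) = Π_{j≠i} (x - xⱼ)/(xᵢ - xⱼ)

L_0(2.8) = (2.8 - 1)/(-1 - 1) × (2.8 - 3)/(-1 - 3) × (2.8 - 5)/(-1 - 5) × (2.8 - 7)/(-1 - 7) = -0.008663
L_1(2.8) = (2.8 - (-1))/(1 - (-1)) × (2.8 - 3)/(1 - 3) × (2.8 - 5)/(1 - 5) × (2.8 - 7)/(1 - 7) = 0.073150
L_2(2.8) = (2.8 - (-1))/(3 - (-1)) × (2.8 - 1)/(3 - 1) × (2.8 - 5)/(3 - 5) × (2.8 - 7)/(3 - 7) = 0.987525
L_3(2.8) = (2.8 - (-1))/(5 - (-1)) × (2.8 - 1)/(5 - 1) × (2.8 - 3)/(5 - 3) × (2.8 - 7)/(5 - 7) = -0.059850
L_4(2.8) = (2.8 - (-1))/(7 - (-1)) × (2.8 - 1)/(7 - 1) × (2.8 - 3)/(7 - 3) × (2.8 - 5)/(7 - 5) = 0.007838

P(2.8) = 19×L_0(2.8) + 5×L_1(2.8) + (-7)×L_2(2.8) + 13×L_3(2.8) + 5×L_4(2.8)
P(2.8) = -7.450375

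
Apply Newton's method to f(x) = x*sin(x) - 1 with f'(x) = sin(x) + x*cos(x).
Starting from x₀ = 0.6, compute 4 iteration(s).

f(x) = x*sin(x) - 1
f'(x) = sin(x) + x*cos(x)
x₀ = 0.6

Newton-Raphson formula: x_{n+1} = x_n - f(x_n)/f'(x_n)

Iteration 1:
  f(0.600000) = -0.661215
  f'(0.600000) = 1.059844
  x_1 = 0.600000 - (-0.661215)/1.059844 = 1.223879
Iteration 2:
  f(1.223879) = 0.150967
  f'(1.223879) = 1.356545
  x_2 = 1.223879 - 0.150967/1.356545 = 1.112591
Iteration 3:
  f(1.112591) = -0.002175
  f'(1.112591) = 1.388990
  x_3 = 1.112591 - (-0.002175)/1.388990 = 1.114157
Iteration 4:
  f(1.114157) = 0.000000
  f'(1.114157) = 1.388809
  x_4 = 1.114157 - 0.000000/1.388809 = 1.114157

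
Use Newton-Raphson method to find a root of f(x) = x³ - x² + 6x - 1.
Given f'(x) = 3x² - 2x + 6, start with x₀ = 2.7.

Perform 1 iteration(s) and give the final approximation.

f(x) = x³ - x² + 6x - 1
f'(x) = 3x² - 2x + 6
x₀ = 2.7

Newton-Raphson formula: x_{n+1} = x_n - f(x_n)/f'(x_n)

Iteration 1:
  f(2.700000) = 27.593000
  f'(2.700000) = 22.470000
  x_1 = 2.700000 - 27.593000/22.470000 = 1.472007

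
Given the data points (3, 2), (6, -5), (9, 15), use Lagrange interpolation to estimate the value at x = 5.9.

Lagrange interpolation formula:
P(x) = Σ yᵢ × Lᵢ(x)
where Lᵢ(x) = Π_{j≠i} (x - xⱼ)/(xᵢ - xⱼ)

L_0(5.9) = (5.9 - 6)/(3 - 6) × (5.9 - 9)/(3 - 9) = 0.017222
L_1(5.9) = (5.9 - 3)/(6 - 3) × (5.9 - 9)/(6 - 9) = 0.998889
L_2(5.9) = (5.9 - 3)/(9 - 3) × (5.9 - 6)/(9 - 6) = -0.016111

P(5.9) = 2×L_0(5.9) + (-5)×L_1(5.9) + 15×L_2(5.9)
P(5.9) = -5.201667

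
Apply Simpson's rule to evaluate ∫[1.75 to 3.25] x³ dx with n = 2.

f(x) = x³
a = 1.75, b = 3.25, n = 2
h = (b - a)/n = 0.750000

Simpson's rule: (h/3)[f(x₀) + 4f(x₁) + 2f(x₂) + ... + f(xₙ)]

x_0 = 1.7500, f(x_0) = 5.359375, coefficient = 1
x_1 = 2.5000, f(x_1) = 15.625000, coefficient = 4
x_2 = 3.2500, f(x_2) = 34.328125, coefficient = 1

I ≈ (0.750000/3) × 102.187500 = 25.546875
Exact value: 25.546875
Error: 0.000000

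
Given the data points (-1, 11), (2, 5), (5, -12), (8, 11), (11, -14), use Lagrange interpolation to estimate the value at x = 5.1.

Lagrange interpolation formula:
P(x) = Σ yᵢ × Lᵢ(x)
where Lᵢ(x) = Π_{j≠i} (x - xⱼ)/(xᵢ - xⱼ)

L_0(5.1) = (5.1 - 2)/(-1 - 2) × (5.1 - 5)/(-1 - 5) × (5.1 - 8)/(-1 - 8) × (5.1 - 11)/(-1 - 11) = 0.002728
L_1(5.1) = (5.1 - (-1))/(2 - (-1)) × (5.1 - 5)/(2 - 5) × (5.1 - 8)/(2 - 8) × (5.1 - 11)/(2 - 11) = -0.021476
L_2(5.1) = (5.1 - (-1))/(5 - (-1)) × (5.1 - 2)/(5 - 2) × (5.1 - 8)/(5 - 8) × (5.1 - 11)/(5 - 11) = 0.998611
L_3(5.1) = (5.1 - (-1))/(8 - (-1)) × (5.1 - 2)/(8 - 2) × (5.1 - 5)/(8 - 5) × (5.1 - 11)/(8 - 11) = 0.022957
L_4(5.1) = (5.1 - (-1))/(11 - (-1)) × (5.1 - 2)/(11 - 2) × (5.1 - 5)/(11 - 5) × (5.1 - 8)/(11 - 8) = -0.002821

P(5.1) = 11×L_0(5.1) + 5×L_1(5.1) + (-12)×L_2(5.1) + 11×L_3(5.1) + (-14)×L_4(5.1)
P(5.1) = -11.768686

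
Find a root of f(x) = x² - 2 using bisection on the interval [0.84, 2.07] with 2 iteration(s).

f(x) = x² - 2
Initial interval: [0.84, 2.07]

Iteration 1:
  c_1 = (0.840000 + 2.070000)/2 = 1.455000
  f(c_1) = f(1.455000) = 0.117025
  f(a) × f(c) < 0, new interval: [0.840000, 1.455000]
Iteration 2:
  c_2 = (0.840000 + 1.455000)/2 = 1.147500
  f(c_2) = f(1.147500) = -0.683244
  f(a) × f(c) ≥ 0, new interval: [1.147500, 1.455000]

After 2 iteration(s), the approximation is c_2 = 1.147500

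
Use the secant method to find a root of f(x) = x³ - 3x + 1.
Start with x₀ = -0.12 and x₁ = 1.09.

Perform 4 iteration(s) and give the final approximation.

f(x) = x³ - 3x + 1
x₀ = -0.12, x₁ = 1.09

Secant formula: x_{n+1} = x_n - f(x_n)(x_n - x_{n-1})/(f(x_n) - f(x_{n-1}))

Iteration 1:
  f(-0.120000) = 1.358272
  f(1.090000) = -0.974971
  x_2 = 1.090000 - (-0.974971)×(1.090000 - (-0.120000))/(-0.974971 - 1.358272)
       = 0.584388
Iteration 2:
  f(1.090000) = -0.974971
  f(0.584388) = -0.553591
  x_3 = 0.584388 - (-0.553591)×(0.584388 - 1.090000)/(-0.553591 - (-0.974971))
       = -0.079862
Iteration 3:
  f(0.584388) = -0.553591
  f(-0.079862) = 1.239076
  x_4 = -0.079862 - 1.239076×(-0.079862 - 0.584388)/(1.239076 - (-0.553591))
       = 0.379262
Iteration 4:
  f(-0.079862) = 1.239076
  f(0.379262) = -0.083234
  x_5 = 0.379262 - (-0.083234)×(0.379262 - (-0.079862))/(-0.083234 - 1.239076)
       = 0.350362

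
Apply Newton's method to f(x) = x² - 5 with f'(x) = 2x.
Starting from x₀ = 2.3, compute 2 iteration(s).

f(x) = x² - 5
f'(x) = 2x
x₀ = 2.3

Newton-Raphson formula: x_{n+1} = x_n - f(x_n)/f'(x_n)

Iteration 1:
  f(2.300000) = 0.290000
  f'(2.300000) = 4.600000
  x_1 = 2.300000 - 0.290000/4.600000 = 2.236957
Iteration 2:
  f(2.236957) = 0.003974
  f'(2.236957) = 4.473913
  x_2 = 2.236957 - 0.003974/4.473913 = 2.236068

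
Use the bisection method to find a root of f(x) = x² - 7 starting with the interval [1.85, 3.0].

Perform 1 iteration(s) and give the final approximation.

f(x) = x² - 7
Initial interval: [1.85, 3.0]

Iteration 1:
  c_1 = (1.850000 + 3.000000)/2 = 2.425000
  f(c_1) = f(2.425000) = -1.119375
  f(a) × f(c) ≥ 0, new interval: [2.425000, 3.000000]

After 1 iteration(s), the approximation is c_1 = 2.425000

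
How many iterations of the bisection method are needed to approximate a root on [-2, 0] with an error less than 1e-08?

We need (b-a)/2^n ≤ 1e-08
(0 - (-2))/2^n ≤ 1e-08
2/2^n ≤ 1e-08
2^n ≥ 200000000
n ≥ log₂(200000000) = 27.58
n ≥ 28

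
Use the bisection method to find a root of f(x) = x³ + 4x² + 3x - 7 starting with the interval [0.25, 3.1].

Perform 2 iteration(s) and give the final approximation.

f(x) = x³ + 4x² + 3x - 7
Initial interval: [0.25, 3.1]

Iteration 1:
  c_1 = (0.250000 + 3.100000)/2 = 1.675000
  f(c_1) = f(1.675000) = 13.946922
  f(a) × f(c) < 0, new interval: [0.250000, 1.675000]
Iteration 2:
  c_2 = (0.250000 + 1.675000)/2 = 0.962500
  f(c_2) = f(0.962500) = 0.484791
  f(a) × f(c) < 0, new interval: [0.250000, 0.962500]

After 2 iteration(s), the approximation is c_2 = 0.962500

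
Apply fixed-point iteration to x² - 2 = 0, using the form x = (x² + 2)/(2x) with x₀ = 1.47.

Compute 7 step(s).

Equation: x² - 2 = 0
Fixed-point form: x = (x² + 2)/(2x)
x₀ = 1.47

x_1 = g(1.470000) = 1.415272
x_2 = g(1.415272) = 1.414214
x_3 = g(1.414214) = 1.414214
x_4 = g(1.414214) = 1.414214
x_5 = g(1.414214) = 1.414214
x_6 = g(1.414214) = 1.414214
x_7 = g(1.414214) = 1.414214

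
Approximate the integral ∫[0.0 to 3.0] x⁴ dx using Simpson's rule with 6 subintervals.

f(x) = x⁴
a = 0.0, b = 3.0, n = 6
h = (b - a)/n = 0.500000

Simpson's rule: (h/3)[f(x₀) + 4f(x₁) + 2f(x₂) + ... + f(xₙ)]

x_0 = 0.0000, f(x_0) = 0.000000, coefficient = 1
x_1 = 0.5000, f(x_1) = 0.062500, coefficient = 4
x_2 = 1.0000, f(x_2) = 1.000000, coefficient = 2
x_3 = 1.5000, f(x_3) = 5.062500, coefficient = 4
x_4 = 2.0000, f(x_4) = 16.000000, coefficient = 2
x_5 = 2.5000, f(x_5) = 39.062500, coefficient = 4
x_6 = 3.0000, f(x_6) = 81.000000, coefficient = 1

I ≈ (0.500000/3) × 291.750000 = 48.625000
Exact value: 48.600000
Error: 0.025000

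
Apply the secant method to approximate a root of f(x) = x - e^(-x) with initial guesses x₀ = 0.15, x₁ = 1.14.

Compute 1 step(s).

f(x) = x - e^(-x)
x₀ = 0.15, x₁ = 1.14

Secant formula: x_{n+1} = x_n - f(x_n)(x_n - x_{n-1})/(f(x_n) - f(x_{n-1}))

Iteration 1:
  f(0.150000) = -0.710708
  f(1.140000) = 0.820181
  x_2 = 1.140000 - 0.820181×(1.140000 - 0.150000)/(0.820181 - (-0.710708))
       = 0.609603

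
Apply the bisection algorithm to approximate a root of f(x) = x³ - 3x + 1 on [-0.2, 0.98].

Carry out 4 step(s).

f(x) = x³ - 3x + 1
Initial interval: [-0.2, 0.98]

Iteration 1:
  c_1 = (-0.200000 + 0.980000)/2 = 0.390000
  f(c_1) = f(0.390000) = -0.110681
  f(a) × f(c) < 0, new interval: [-0.200000, 0.390000]
Iteration 2:
  c_2 = (-0.200000 + 0.390000)/2 = 0.095000
  f(c_2) = f(0.095000) = 0.715857
  f(a) × f(c) ≥ 0, new interval: [0.095000, 0.390000]
Iteration 3:
  c_3 = (0.095000 + 0.390000)/2 = 0.242500
  f(c_3) = f(0.242500) = 0.286761
  f(a) × f(c) ≥ 0, new interval: [0.242500, 0.390000]
Iteration 4:
  c_4 = (0.242500 + 0.390000)/2 = 0.316250
  f(c_4) = f(0.316250) = 0.082879
  f(a) × f(c) ≥ 0, new interval: [0.316250, 0.390000]

After 4 iteration(s), the approximation is c_4 = 0.316250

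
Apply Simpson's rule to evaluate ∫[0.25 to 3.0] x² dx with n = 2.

f(x) = x²
a = 0.25, b = 3.0, n = 2
h = (b - a)/n = 1.375000

Simpson's rule: (h/3)[f(x₀) + 4f(x₁) + 2f(x₂) + ... + f(xₙ)]

x_0 = 0.2500, f(x_0) = 0.062500, coefficient = 1
x_1 = 1.6250, f(x_1) = 2.640625, coefficient = 4
x_2 = 3.0000, f(x_2) = 9.000000, coefficient = 1

I ≈ (1.375000/3) × 19.625000 = 8.994792
Exact value: 8.994792
Error: 0.000000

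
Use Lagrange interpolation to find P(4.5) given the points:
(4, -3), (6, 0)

Lagrange interpolation formula:
P(x) = Σ yᵢ × Lᵢ(x)
where Lᵢ(x) = Π_{j≠i} (x - xⱼ)/(xᵢ - xⱼ)

L_0(4.5) = (4.5 - 6)/(4 - 6) = 0.750000
L_1(4.5) = (4.5 - 4)/(6 - 4) = 0.250000

P(4.5) = (-3)×L_0(4.5) + 0×L_1(4.5)
P(4.5) = -2.250000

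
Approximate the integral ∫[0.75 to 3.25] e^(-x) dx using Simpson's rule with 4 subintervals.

f(x) = e^(-x)
a = 0.75, b = 3.25, n = 4
h = (b - a)/n = 0.625000

Simpson's rule: (h/3)[f(x₀) + 4f(x₁) + 2f(x₂) + ... + f(xₙ)]

x_0 = 0.7500, f(x_0) = 0.472367, coefficient = 1
x_1 = 1.3750, f(x_1) = 0.252840, coefficient = 4
x_2 = 2.0000, f(x_2) = 0.135335, coefficient = 2
x_3 = 2.6250, f(x_3) = 0.072440, coefficient = 4
x_4 = 3.2500, f(x_4) = 0.038774, coefficient = 1

I ≈ (0.625000/3) × 2.082929 = 0.433943
Exact value: 0.433592
Error: 0.000351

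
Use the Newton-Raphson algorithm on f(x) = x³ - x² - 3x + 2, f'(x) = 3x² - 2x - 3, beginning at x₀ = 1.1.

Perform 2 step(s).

f(x) = x³ - x² - 3x + 2
f'(x) = 3x² - 2x - 3
x₀ = 1.1

Newton-Raphson formula: x_{n+1} = x_n - f(x_n)/f'(x_n)

Iteration 1:
  f(1.100000) = -1.179000
  f'(1.100000) = -1.570000
  x_1 = 1.100000 - (-1.179000)/(-1.570000) = 0.349045
Iteration 2:
  f(0.349045) = 0.873559
  f'(0.349045) = -3.332593
  x_2 = 0.349045 - 0.873559/(-3.332593) = 0.611171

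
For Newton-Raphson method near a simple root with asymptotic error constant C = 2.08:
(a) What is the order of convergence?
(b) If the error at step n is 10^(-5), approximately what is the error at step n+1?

(a) Newton-Raphson has quadratic (order 2) convergence near simple roots.
    This means |e_{n+1}| ≈ C|e_n|².

(b) With |e_n| = 10^(-5) and C = 2.08:
    |e_{n+1}| ≈ 2.08 × (10^(-5))² = 2.08 × 10^(-10)

(a) 2 (quadratic); (b) |e_{n+1}| ≈ 2.080e-10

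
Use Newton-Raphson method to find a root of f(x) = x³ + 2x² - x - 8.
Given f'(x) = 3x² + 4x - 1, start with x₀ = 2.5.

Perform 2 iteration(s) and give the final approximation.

f(x) = x³ + 2x² - x - 8
f'(x) = 3x² + 4x - 1
x₀ = 2.5

Newton-Raphson formula: x_{n+1} = x_n - f(x_n)/f'(x_n)

Iteration 1:
  f(2.500000) = 17.625000
  f'(2.500000) = 27.750000
  x_1 = 2.500000 - 17.625000/27.750000 = 1.864865
Iteration 2:
  f(1.864865) = 3.576057
  f'(1.864865) = 16.892622
  x_2 = 1.864865 - 3.576057/16.892622 = 1.653171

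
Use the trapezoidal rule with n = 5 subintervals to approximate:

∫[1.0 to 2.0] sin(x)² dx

f(x) = sin(x)²
a = 1.0, b = 2.0, n = 5
h = (b - a)/n = 0.200000

Trapezoidal rule: (h/2)[f(x₀) + 2f(x₁) + 2f(x₂) + ... + f(xₙ)]

x_0 = 1.0000, f(x_0) = 0.708073, coefficient = 1
x_1 = 1.2000, f(x_1) = 0.868697, coefficient = 2
x_2 = 1.4000, f(x_2) = 0.971111, coefficient = 2
x_3 = 1.6000, f(x_3) = 0.999147, coefficient = 2
x_4 = 1.8000, f(x_4) = 0.948379, coefficient = 2
x_5 = 2.0000, f(x_5) = 0.826822, coefficient = 1

I ≈ (0.200000/2) × 9.109564 = 0.910956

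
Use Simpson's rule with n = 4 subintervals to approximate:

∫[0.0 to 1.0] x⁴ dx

f(x) = x⁴
a = 0.0, b = 1.0, n = 4
h = (b - a)/n = 0.250000

Simpson's rule: (h/3)[f(x₀) + 4f(x₁) + 2f(x₂) + ... + f(xₙ)]

x_0 = 0.0000, f(x_0) = 0.000000, coefficient = 1
x_1 = 0.2500, f(x_1) = 0.003906, coefficient = 4
x_2 = 0.5000, f(x_2) = 0.062500, coefficient = 2
x_3 = 0.7500, f(x_3) = 0.316406, coefficient = 4
x_4 = 1.0000, f(x_4) = 1.000000, coefficient = 1

I ≈ (0.250000/3) × 2.406250 = 0.200521
Exact value: 0.200000
Error: 0.000521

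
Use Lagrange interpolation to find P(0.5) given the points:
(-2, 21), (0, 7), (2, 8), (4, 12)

Lagrange interpolation formula:
P(x) = Σ yᵢ × Lᵢ(x)
where Lᵢ(x) = Π_{j≠i} (x - xⱼ)/(xᵢ - xⱼ)

L_0(0.5) = (0.5 - 0)/(-2 - 0) × (0.5 - 2)/(-2 - 2) × (0.5 - 4)/(-2 - 4) = -0.054688
L_1(0.5) = (0.5 - (-2))/(0 - (-2)) × (0.5 - 2)/(0 - 2) × (0.5 - 4)/(0 - 4) = 0.820312
L_2(0.5) = (0.5 - (-2))/(2 - (-2)) × (0.5 - 0)/(2 - 0) × (0.5 - 4)/(2 - 4) = 0.273438
L_3(0.5) = (0.5 - (-2))/(4 - (-2)) × (0.5 - 0)/(4 - 0) × (0.5 - 2)/(4 - 2) = -0.039062

P(0.5) = 21×L_0(0.5) + 7×L_1(0.5) + 8×L_2(0.5) + 12×L_3(0.5)
P(0.5) = 6.312500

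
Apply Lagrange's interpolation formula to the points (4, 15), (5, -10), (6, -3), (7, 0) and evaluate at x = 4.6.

Lagrange interpolation formula:
P(x) = Σ yᵢ × Lᵢ(x)
where Lᵢ(x) = Π_{j≠i} (x - xⱼ)/(xᵢ - xⱼ)

L_0(4.6) = (4.6 - 5)/(4 - 5) × (4.6 - 6)/(4 - 6) × (4.6 - 7)/(4 - 7) = 0.224000
L_1(4.6) = (4.6 - 4)/(5 - 4) × (4.6 - 6)/(5 - 6) × (4.6 - 7)/(5 - 7) = 1.008000
L_2(4.6) = (4.6 - 4)/(6 - 4) × (4.6 - 5)/(6 - 5) × (4.6 - 7)/(6 - 7) = -0.288000
L_3(4.6) = (4.6 - 4)/(7 - 4) × (4.6 - 5)/(7 - 5) × (4.6 - 6)/(7 - 6) = 0.056000

P(4.6) = 15×L_0(4.6) + (-10)×L_1(4.6) + (-3)×L_2(4.6) + 0×L_3(4.6)
P(4.6) = -5.856000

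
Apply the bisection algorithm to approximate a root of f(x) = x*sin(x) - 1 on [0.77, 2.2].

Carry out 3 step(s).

f(x) = x*sin(x) - 1
Initial interval: [0.77, 2.2]

Iteration 1:
  c_1 = (0.770000 + 2.200000)/2 = 1.485000
  f(c_1) = f(1.485000) = 0.479538
  f(a) × f(c) < 0, new interval: [0.770000, 1.485000]
Iteration 2:
  c_2 = (0.770000 + 1.485000)/2 = 1.127500
  f(c_2) = f(1.127500) = 0.018519
  f(a) × f(c) < 0, new interval: [0.770000, 1.127500]
Iteration 3:
  c_3 = (0.770000 + 1.127500)/2 = 0.948750
  f(c_3) = f(0.948750) = -0.228962
  f(a) × f(c) ≥ 0, new interval: [0.948750, 1.127500]

After 3 iteration(s), the approximation is c_3 = 0.948750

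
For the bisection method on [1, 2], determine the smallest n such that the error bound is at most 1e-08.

We need (b-a)/2^n ≤ 1e-08
(2 - 1)/2^n ≤ 1e-08
1/2^n ≤ 1e-08
2^n ≥ 100000000
n ≥ log₂(100000000) = 26.58
n ≥ 27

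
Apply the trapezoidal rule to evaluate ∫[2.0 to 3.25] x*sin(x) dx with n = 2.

f(x) = x*sin(x)
a = 2.0, b = 3.25, n = 2
h = (b - a)/n = 0.625000

Trapezoidal rule: (h/2)[f(x₀) + 2f(x₁) + 2f(x₂) + ... + f(xₙ)]

x_0 = 2.0000, f(x_0) = 1.818595, coefficient = 1
x_1 = 2.6250, f(x_1) = 1.296541, coefficient = 2
x_2 = 3.2500, f(x_2) = -0.351634, coefficient = 1

I ≈ (0.625000/2) × 4.060042 = 1.268763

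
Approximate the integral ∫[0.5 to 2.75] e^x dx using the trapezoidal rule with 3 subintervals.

f(x) = e^x
a = 0.5, b = 2.75, n = 3
h = (b - a)/n = 0.750000

Trapezoidal rule: (h/2)[f(x₀) + 2f(x₁) + 2f(x₂) + ... + f(xₙ)]

x_0 = 0.5000, f(x_0) = 1.648721, coefficient = 1
x_1 = 1.2500, f(x_1) = 3.490343, coefficient = 2
x_2 = 2.0000, f(x_2) = 7.389056, coefficient = 2
x_3 = 2.7500, f(x_3) = 15.642632, coefficient = 1

I ≈ (0.750000/2) × 39.050151 = 14.643807
Exact value: 13.993911
Error: 0.649896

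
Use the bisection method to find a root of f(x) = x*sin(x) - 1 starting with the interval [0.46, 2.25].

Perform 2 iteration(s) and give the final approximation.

f(x) = x*sin(x) - 1
Initial interval: [0.46, 2.25]

Iteration 1:
  c_1 = (0.460000 + 2.250000)/2 = 1.355000
  f(c_1) = f(1.355000) = 0.323572
  f(a) × f(c) < 0, new interval: [0.460000, 1.355000]
Iteration 2:
  c_2 = (0.460000 + 1.355000)/2 = 0.907500
  f(c_2) = f(0.907500) = -0.284920
  f(a) × f(c) ≥ 0, new interval: [0.907500, 1.355000]

After 2 iteration(s), the approximation is c_2 = 0.907500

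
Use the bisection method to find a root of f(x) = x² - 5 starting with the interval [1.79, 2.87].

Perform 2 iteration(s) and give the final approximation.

f(x) = x² - 5
Initial interval: [1.79, 2.87]

Iteration 1:
  c_1 = (1.790000 + 2.870000)/2 = 2.330000
  f(c_1) = f(2.330000) = 0.428900
  f(a) × f(c) < 0, new interval: [1.790000, 2.330000]
Iteration 2:
  c_2 = (1.790000 + 2.330000)/2 = 2.060000
  f(c_2) = f(2.060000) = -0.756400
  f(a) × f(c) ≥ 0, new interval: [2.060000, 2.330000]

After 2 iteration(s), the approximation is c_2 = 2.060000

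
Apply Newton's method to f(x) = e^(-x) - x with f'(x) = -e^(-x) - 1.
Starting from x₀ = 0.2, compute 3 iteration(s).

f(x) = e^(-x) - x
f'(x) = -e^(-x) - 1
x₀ = 0.2

Newton-Raphson formula: x_{n+1} = x_n - f(x_n)/f'(x_n)

Iteration 1:
  f(0.200000) = 0.618731
  f'(0.200000) = -1.818731
  x_1 = 0.200000 - 0.618731/(-1.818731) = 0.540199
Iteration 2:
  f(0.540199) = 0.042433
  f'(0.540199) = -1.582632
  x_2 = 0.540199 - 0.042433/(-1.582632) = 0.567011
Iteration 3:
  f(0.567011) = 0.000208
  f'(0.567011) = -1.567218
  x_3 = 0.567011 - 0.000208/(-1.567218) = 0.567143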